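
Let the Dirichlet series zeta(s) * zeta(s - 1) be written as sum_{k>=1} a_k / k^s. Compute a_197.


Convolution gives a_k = sum_{d | k} d * 1 = sum_{d | k} d = sigma(k), the sum of positive divisors of k.
For k = 197, the divisors are 1, 197, so
sigma(197) = 1 + 197 = 198.

198


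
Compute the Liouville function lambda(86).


The Liouville function is lambda(k) = (-1)^Omega(k), where Omega(k) counts the prime factors of k with multiplicity.
Factoring: 86 = 2 * 43, so Omega(86) = 2.
lambda(86) = (-1)^2 = 1.

1


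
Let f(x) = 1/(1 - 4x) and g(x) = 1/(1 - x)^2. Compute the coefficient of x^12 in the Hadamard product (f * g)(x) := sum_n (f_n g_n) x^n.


f has coefficients f_k = 4^k. For g = 1/(1 - x)^2 the coefficient is g_k = C(k + 1, 1) = k + 1. The Hadamard coefficient is (f * g)_k = 4^k * (k + 1).
For k = 12: 4^12 * 13 = 16777216 * 13 = 218103808.

218103808


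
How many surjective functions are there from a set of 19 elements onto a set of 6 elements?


By inclusion-exclusion on which target elements are missed, the number of surjections from an n-set onto a k-set is
surj(n, k) = sum_{j=0}^{k} (-1)^j C(k, j) (k - j)^n.
Equivalently surj(n, k) = k! * S(n, k), where S(n, k) is the Stirling number of the second kind.
For n = 19, k = 6:
S(19, 6) = 693081601779, so
surj = 6! * 693081601779 = 720 * 693081601779 = 499018753280880.

499018753280880


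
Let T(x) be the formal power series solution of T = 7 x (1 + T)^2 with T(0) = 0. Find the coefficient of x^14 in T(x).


Apply the Lagrange inversion formula: if T = 7 x * phi(T) with phi(t) = (1 + t)^2, then [x^n] T = 7^n * (1/n) [t^(n-1)] phi(t)^n = 7^n * (1/n) [t^(n-1)] (1 + t)^(2n) = 7^n * (1/n) C(2n, n-1).
Using the identity C(2n, n-1) = C(2n, n) * n / (n+1), the unscaled factor equals C(2n, n) / (n+1) = C_n, the n-th Catalan number.
For n = 14: C_14 = C(28, 14) / 15 = 40116600/15 = 2674440.
With the 7^14 = 678223072849 factor, the coefficient is 678223072849 * 2674440 = 1813866914950279560.

1813866914950279560


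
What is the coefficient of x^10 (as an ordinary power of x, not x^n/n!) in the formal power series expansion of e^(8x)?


The exponential series is e^y = sum_{k>=0} y^k / k!. Substituting y = 8x gives
e^(8x) = sum_{k>=0} 8^k x^k / k!.
So the coefficient of x^n is a^n/n! with a = 8, n = 10:
8^10 / 10! = 1073741824/3628800 = 4194304/14175

4194304/14175


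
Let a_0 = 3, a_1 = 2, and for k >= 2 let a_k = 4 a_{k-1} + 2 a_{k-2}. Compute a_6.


Iterating the recurrence forward:
a_0 = 3
a_1 = 2
a_2 = 4*2 + 2*3 = 14
a_3 = 4*14 + 2*2 = 60
a_4 = 4*60 + 2*14 = 268
a_5 = 4*268 + 2*60 = 1192
a_6 = 4*1192 + 2*268 = 5304
So a_6 = 5304.

5304


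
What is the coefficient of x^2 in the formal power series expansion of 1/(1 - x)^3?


The expansion 1/(1 - x)^r = sum_{k>=0} C(k + r - 1, r - 1) x^k follows from the multiset / negative-binomial theorem (or from repeated differentiation of the geometric series).
For r = 3 and k = 2:
C(4, 2) = 24 / (2 * 2) = 6.

6


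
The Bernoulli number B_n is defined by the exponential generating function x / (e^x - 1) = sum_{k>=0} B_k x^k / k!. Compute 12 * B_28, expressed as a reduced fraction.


Bernoulli numbers can also be computed recursively via B_0 = 1 and sum_{j=0}^{m} C(m+1, j) B_j = 0 for m >= 1. Odd-index Bernoulli numbers vanish for k >= 3.
Computing B_28 = -23749461029/870, so 12 * B_28 = 12 * -23749461029/870 = -47498922058/145.

-47498922058/145


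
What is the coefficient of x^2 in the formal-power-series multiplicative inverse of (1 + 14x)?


The inverse is 1/(1 + 14x). Apply the geometric identity 1/(1 - y) = sum_{k>=0} y^k with y = -14x:
1/(1 + 14x) = sum_{k>=0} (-14)^k x^k.
So the coefficient of x^2 is (-14)^2 = 196.

196


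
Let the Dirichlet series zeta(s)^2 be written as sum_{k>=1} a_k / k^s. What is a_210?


The Dirichlet convolution of the constant function 1 with itself gives (1 * 1)(k) = sum_{d | k} 1 = d(k), the number of positive divisors of k.
Since zeta(s) = sum_{k>=1} 1/k^s, we have zeta(s)^2 = sum_{k>=1} d(k)/k^s, so a_k = d(k).
For k = 210: the divisors are 1, 2, 3, 5, 6, 7, 10, 14, 15, 21, 30, 35, 42, 70, 105, 210.
Count = 16.

16


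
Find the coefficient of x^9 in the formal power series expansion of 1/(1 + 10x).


Write 1/(1 + c x) = 1/(1 - (-c) x) and apply the geometric-series identity
1/(1 - y) = sum_{k>=0} y^k to get 1/(1 + c x) = sum_{k>=0} (-c)^k x^k.
So the coefficient of x^k is (-c)^k = (-1)^k * c^k.
Here c = 10 and k = 9:
(-10)^9 = -1 * 1000000000 = -1000000000

-1000000000


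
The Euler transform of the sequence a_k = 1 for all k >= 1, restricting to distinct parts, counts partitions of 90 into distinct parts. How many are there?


Partitions of 90 into distinct parts can be computed via generating function.
Product (1+x)(1+x^2)(1+x^3)...
The coefficient of x^90 = 189586

189586


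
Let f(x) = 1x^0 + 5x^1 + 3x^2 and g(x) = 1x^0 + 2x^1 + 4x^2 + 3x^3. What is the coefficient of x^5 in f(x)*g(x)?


Cauchy product at x^5:
3*3
= 9

9


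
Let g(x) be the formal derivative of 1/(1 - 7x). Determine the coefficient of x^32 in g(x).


Differentiate termwise: d/dx sum_{k>=0} 7^k x^k = sum_{k>=1} k 7^k x^(k-1) = sum_{j>=0} (j+1) 7^(j+1) x^j.
Equivalently, d/dx [1/(1 - 7x)] = 7/(1 - 7x)^2.
For j = 32: 33 * 7^33 = 33 * 7730993719707444524137094407 = 255122792750345669296524115431.

255122792750345669296524115431


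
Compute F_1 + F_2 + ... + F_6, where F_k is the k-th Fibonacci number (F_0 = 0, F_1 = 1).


Use the identity sum_{k=0}^{N} F_k = F_{N+2} - 1 (which follows from F_{k+2} - F_{k+1} = F_k). Then
sum_{k=1}^{6} F_k = (F_{8} - 1) - (F_{2} - 1) = F_{8} - F_{2}.
Computing: F_{8} = 21, F_{2} = 1, so
Sum = 21 - 1 = 20.

20


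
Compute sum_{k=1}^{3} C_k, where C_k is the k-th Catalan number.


C_1 through C_3: 1, 2, 5
Sum = 1 + 2 + 5
= 8

8


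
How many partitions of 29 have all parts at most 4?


Using the generating function (1-x)^(-1)(1-x^2)^(-1)...(1-x^4)^(-1),
the coefficient of x^29 counts these restricted partitions.
Result = 270

270


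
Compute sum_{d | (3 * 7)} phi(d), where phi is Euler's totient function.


First, 3 * 7 = 21. One classical identity is sum_{d | n} phi(d) = n (each k in [1, n] has a unique gcd with n, and among the k's with gcd(k, n) = n/d there are phi(d) of them). So the sum equals 21. We also verify directly:
Divisors of 21: 1, 3, 7, 21.
phi values: 1, 2, 6, 12.
Sum = 21.

21


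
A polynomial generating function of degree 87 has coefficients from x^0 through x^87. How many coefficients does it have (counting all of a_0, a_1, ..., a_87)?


A polynomial of degree 87 takes the form a_0 + a_1 x + ... + a_87 x^87.
The number of coefficients is 87 + 1 = 88.

88


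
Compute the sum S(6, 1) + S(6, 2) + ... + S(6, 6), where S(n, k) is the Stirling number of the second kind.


By definition, S(n, k) counts partitions of an n-set into exactly k nonempty blocks.
Computing row n = 6 for k = 1..6:
S(6, k): 1, 31, 90, 65, 15, 1
Sum = 203. (This equals Bell_6 since the sum runs over all k.)

203


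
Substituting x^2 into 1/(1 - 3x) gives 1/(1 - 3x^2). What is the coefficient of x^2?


The coefficient of x^(2m) in 1/(1 - 3x^2) is 3^m.
With n = 2 = 2*1, the coefficient is 3^1 = 3.

3


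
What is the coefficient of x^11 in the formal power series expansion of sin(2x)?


The Maclaurin series is sin(t) = sum_{k>=0} (-1)^k t^(2k+1) / (2k+1)!, so substituting t = 2x, only odd powers of x are nonzero, with coefficient of x^(2k+1) equal to (-1)^k 2^(2k+1) / (2k+1)!.
Write 11 = 2*5 + 1, giving the coefficient (-1)^5 * 2^11 / 11! = -2048/39916800 = -8/155925.

-8/155925


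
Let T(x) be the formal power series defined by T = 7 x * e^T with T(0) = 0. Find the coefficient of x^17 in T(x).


Apply the Lagrange inversion formula: if T = 7 x * phi(T) with phi(t) = e^t, then
[x^n] T = 7^n * (1/n) [t^(n-1)] phi(t)^n = 7^n * (1/n) [t^(n-1)] e^(n t) = 7^n * (1/n) * n^(n-1) / (n-1)! = 7^n * n^(n-1) / n!.
When c = 1 this is the Cayley count of rooted labeled trees on n vertices, divided by n!.
For n = 17: 7^17 * 17^16 / 17! = 232630513987207 * 48661191875666868481/355687428096000 = 13589529504521590732100867929799/426995712000.

13589529504521590732100867929799/426995712000


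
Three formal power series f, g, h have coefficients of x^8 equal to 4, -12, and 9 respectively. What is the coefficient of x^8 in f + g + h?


Series addition is componentwise:
4 + -12 + 9
= 1

1


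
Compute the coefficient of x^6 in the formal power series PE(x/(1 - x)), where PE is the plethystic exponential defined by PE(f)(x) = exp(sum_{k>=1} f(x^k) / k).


For f(x) = x/(1 - x) we have
sum_{k>=1} f(x^k) / k = sum_{k>=1} (1/k) * x^k / (1 - x^k) = sum_{k, m >= 1} x^(k m) / k,
which after exponentiating simplifies to
PE(x/(1 - x)) = prod_{k>=1} 1 / (1 - x^k).
This is the generating function for the partition function p(n), so the coefficient of x^6 is p(6).
Computing p(6) by dynamic programming over parts 1, 2, ..., 6: p(6) = 11.

11


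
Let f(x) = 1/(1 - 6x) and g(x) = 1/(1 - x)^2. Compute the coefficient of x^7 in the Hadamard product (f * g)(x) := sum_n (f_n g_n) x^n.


f has coefficients f_k = 6^k. For g = 1/(1 - x)^2 the coefficient is g_k = C(k + 1, 1) = k + 1. The Hadamard coefficient is (f * g)_k = 6^k * (k + 1).
For k = 7: 6^7 * 8 = 279936 * 8 = 2239488.

2239488


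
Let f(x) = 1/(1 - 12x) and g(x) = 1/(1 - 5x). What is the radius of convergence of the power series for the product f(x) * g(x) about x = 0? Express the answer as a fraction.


The radius of 1/(1 - 12x) is 1/12 (nearest singularity at x = 1/12), and the radius of 1/(1 - 5x) is 1/5.
The product f(x)*g(x) = 1/((1 - 12x)(1 - 5x)) has singularities at both 1/12 and 1/5, so its radius of convergence is the distance to the nearest one:
min(1/12, 1/5) = 1/12.

1/12


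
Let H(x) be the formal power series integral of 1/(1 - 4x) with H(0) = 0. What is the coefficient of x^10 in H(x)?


1/(1 - 4x) = sum_{k>=0} 4^k x^k. Integrating termwise with H(0) = 0:
H(x) = sum_{k>=0} 4^k x^(k+1) / (k+1) = sum_{m>=1} 4^(m-1) x^m / m.
For m = 10: 4^9/10 = 262144/10 = 131072/5.

131072/5


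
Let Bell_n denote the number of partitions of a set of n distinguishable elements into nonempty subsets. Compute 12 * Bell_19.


Bell_19 can be computed from the Bell triangle or from Dobinski's identity Bell_n = (1/e) * sum_{k>=0} k^n / k!.
Computing Bell_19 = 5832742205057.
Then 12 * 5832742205057 = 69992906460684.

69992906460684


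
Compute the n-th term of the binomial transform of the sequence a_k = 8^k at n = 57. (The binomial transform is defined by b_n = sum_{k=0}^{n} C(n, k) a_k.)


With a_k = 8^k, b_n = sum_{k=0}^{n} C(n, k) 8^k = (1 + 8)^n by the binomial theorem.
For n = 57: (1 + 8)^57 = 9^57 = 2465034704958067503996131453373943813074726512397600969.

2465034704958067503996131453373943813074726512397600969


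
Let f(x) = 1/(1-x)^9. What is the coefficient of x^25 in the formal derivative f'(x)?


Differentiate: d/dx [ 1/(1-x)^r ] = r / (1-x)^(r+1).
Here r = 9, so f'(x) = 9 / (1-x)^10.
The expansion of 1/(1-x)^(r+1) has coefficient of x^n equal to C(n+r, r).
So the coefficient of x^25 in f'(x) is
9 * C(34, 9) = 9 * 52451256 = 472061304

472061304


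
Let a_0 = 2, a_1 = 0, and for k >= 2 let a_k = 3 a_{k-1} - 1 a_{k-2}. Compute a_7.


Iterating the recurrence forward:
a_0 = 2
a_1 = 0
a_2 = 3*0 - 1*2 = -2
a_3 = 3*-2 - 1*0 = -6
a_4 = 3*-6 - 1*-2 = -16
a_5 = 3*-16 - 1*-6 = -42
a_6 = 3*-42 - 1*-16 = -110
a_7 = 3*-110 - 1*-42 = -288
So a_7 = -288.

-288


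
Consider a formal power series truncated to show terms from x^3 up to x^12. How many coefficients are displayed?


From x^3 to x^12 inclusive, the count is 12 - 3 + 1 = 10.

10


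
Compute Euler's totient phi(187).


phi(n) counts integers in [1, n] coprime to n. Using the multiplicative formula phi(n) = n * prod_{p | n} (1 - 1/p):
187 = 11 * 17, so
phi(187) = 187 * (1 - 1/11) * (1 - 1/17) = 160.

160


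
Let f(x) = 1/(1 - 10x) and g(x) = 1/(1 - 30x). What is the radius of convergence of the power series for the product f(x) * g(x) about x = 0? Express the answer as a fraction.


The radius of 1/(1 - 10x) is 1/10 (nearest singularity at x = 1/10), and the radius of 1/(1 - 30x) is 1/30.
The product f(x)*g(x) = 1/((1 - 10x)(1 - 30x)) has singularities at both 1/10 and 1/30, so its radius of convergence is the distance to the nearest one:
min(1/10, 1/30) = 1/30.

1/30


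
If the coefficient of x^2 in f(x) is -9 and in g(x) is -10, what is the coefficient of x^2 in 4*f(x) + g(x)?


Scalar multiplication scales coefficients: 4 * -9 = -36.
Then add the g coefficient: -36 + -10
= -46

-46


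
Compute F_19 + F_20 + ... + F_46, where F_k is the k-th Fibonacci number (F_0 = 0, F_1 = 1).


Use the identity sum_{k=0}^{N} F_k = F_{N+2} - 1 (which follows from F_{k+2} - F_{k+1} = F_k). Then
sum_{k=19}^{46} F_k = (F_{48} - 1) - (F_{20} - 1) = F_{48} - F_{20}.
Computing: F_{48} = 4807526976, F_{20} = 6765, so
Sum = 4807526976 - 6765 = 4807520211.

4807520211


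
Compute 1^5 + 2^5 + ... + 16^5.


This power sum has a closed form given by Faulhaber's formula
sum_{k=1}^{m} k^p = (1 / (p + 1)) * sum_{j=0}^{p} C(p + 1, j) B_j m^(p + 1 - j),
but for small m direct computation is fastest:
1 + 32 + 243 + 1024 + 3125 + 7776 + 16807 + 32768 + 59049 + 100000 + 161051 + 248832 + 371293 + 537824 + 759375 + 1048576 = 3347776.

3347776


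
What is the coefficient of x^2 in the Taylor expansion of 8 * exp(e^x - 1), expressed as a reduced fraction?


exp(e^x - 1) = sum_{k>=0} Bell_k x^k / k!, where Bell_k is the k-th Bell number.
So the coefficient of x^2 is 8 * Bell_2 / 2!.
Computing: Bell_2 = 2 and 2! = 2, giving
8 * 2/2 = 8.

8


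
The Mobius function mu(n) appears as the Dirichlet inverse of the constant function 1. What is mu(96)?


96 has a squared prime factor, so mu(96) = 0.
Factorization reveals a repeated prime.

0


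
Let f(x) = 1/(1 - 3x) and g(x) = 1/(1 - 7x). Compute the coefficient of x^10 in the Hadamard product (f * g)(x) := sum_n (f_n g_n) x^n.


f has coefficients f_k = 3^k and g has coefficients g_k = 7^k, so the Hadamard product has coefficient (f*g)_k = 3^k * 7^k = 21^k.
For k = 10: 21^10 = 16679880978201.

16679880978201


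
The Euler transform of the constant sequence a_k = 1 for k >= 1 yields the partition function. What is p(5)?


The Euler transform converts the sequence a_k = 1 into the number of integer partitions.
Using the recurrence or dynamic programming:
p(5) = 7

7


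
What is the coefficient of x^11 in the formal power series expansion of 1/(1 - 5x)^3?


The general identity 1/(1 - c x)^r = sum_{k>=0} c^k C(k + r - 1, r - 1) x^k follows by substituting y = c x into 1/(1 - y)^r = sum_{k>=0} C(k + r - 1, r - 1) y^k.
For c = 5, r = 3, k = 11:
5^11 * C(13, 2) = 48828125 * 78 = 3808593750.

3808593750


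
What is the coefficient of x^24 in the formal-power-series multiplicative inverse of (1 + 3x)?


The inverse is 1/(1 + 3x). Apply the geometric identity 1/(1 - y) = sum_{k>=0} y^k with y = -3x:
1/(1 + 3x) = sum_{k>=0} (-3)^k x^k.
So the coefficient of x^24 is (-3)^24 = 282429536481.

282429536481


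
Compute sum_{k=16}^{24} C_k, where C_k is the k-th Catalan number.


C_16 through C_24: 35357670, 129644790, 477638700, 1767263190, 6564120420, 24466267020, 91482563640, 343059613650, 1289904147324
Sum = 35357670 + 129644790 + 477638700 + 1767263190 + 6564120420 + 24466267020 + 91482563640 + 343059613650 + 1289904147324
= 1757886616404

1757886616404


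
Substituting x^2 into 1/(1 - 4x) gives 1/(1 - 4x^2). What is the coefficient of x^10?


The coefficient of x^(2m) in 1/(1 - 4x^2) is 4^m.
With n = 10 = 2*5, the coefficient is 4^5 = 1024.

1024


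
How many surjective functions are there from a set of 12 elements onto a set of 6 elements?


By inclusion-exclusion on which target elements are missed, the number of surjections from an n-set onto a k-set is
surj(n, k) = sum_{j=0}^{k} (-1)^j C(k, j) (k - j)^n.
Equivalently surj(n, k) = k! * S(n, k), where S(n, k) is the Stirling number of the second kind.
For n = 12, k = 6:
S(12, 6) = 1323652, so
surj = 6! * 1323652 = 720 * 1323652 = 953029440.

953029440


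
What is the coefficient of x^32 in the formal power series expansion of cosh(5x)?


The Maclaurin series is cosh(t) = sum_{m>=0} t^(2m) / (2m)!, so substituting t = 5x, only even powers of x are nonzero, with coefficient of x^(2m) equal to 5^(2m) / (2m)!.
For x^32 the coefficient is 5^32/32! = 23283064365386962890625/263130836933693530167218012160000000 = 298023223876953125/3368074712751277186140390555648.

298023223876953125/3368074712751277186140390555648


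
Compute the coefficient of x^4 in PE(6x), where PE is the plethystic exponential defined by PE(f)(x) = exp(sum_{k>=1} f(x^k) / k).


With f(x) = 6x, the exponent is sum_{k>=1} 6 x^k / k = 6 * (-ln(1 - x)). Exponentiating:
PE(6x) = exp(-6 ln(1 - x)) = 1/(1 - x)^6.
By the negative binomial expansion, [x^n] 1/(1 - x)^6 = C(n + 5, 5).
For n = 4: C(9, 5) = 126.

126


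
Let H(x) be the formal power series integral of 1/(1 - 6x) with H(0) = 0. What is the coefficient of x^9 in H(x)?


1/(1 - 6x) = sum_{k>=0} 6^k x^k. Integrating termwise with H(0) = 0:
H(x) = sum_{k>=0} 6^k x^(k+1) / (k+1) = sum_{m>=1} 6^(m-1) x^m / m.
For m = 9: 6^8/9 = 1679616/9 = 186624.

186624


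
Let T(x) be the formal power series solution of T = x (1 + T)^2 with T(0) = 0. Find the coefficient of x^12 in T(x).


Apply the Lagrange inversion formula: if T = x * phi(T) with phi(t) = (1 + t)^2, then [x^n] T = (1/n) [t^(n-1)] phi(t)^n = (1/n) [t^(n-1)] (1 + t)^(2n) = (1/n) C(2n, n-1).
Using the identity C(2n, n-1) = C(2n, n) * n / (n+1), the unscaled factor equals C(2n, n) / (n+1) = C_n, the n-th Catalan number.
For n = 12: C_12 = C(24, 12) / 13 = 2704156/13 = 208012 = 208012.

208012


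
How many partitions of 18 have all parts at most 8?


Using the generating function (1-x)^(-1)(1-x^2)^(-1)...(1-x^8)^(-1),
the coefficient of x^18 counts these restricted partitions.
Result = 288

288


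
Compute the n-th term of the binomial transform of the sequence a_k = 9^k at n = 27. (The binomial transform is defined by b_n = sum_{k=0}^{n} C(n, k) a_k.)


With a_k = 9^k, b_n = sum_{k=0}^{n} C(n, k) 9^k = (1 + 9)^n by the binomial theorem.
For n = 27: (1 + 9)^27 = 10^27 = 1000000000000000000000000000.

1000000000000000000000000000


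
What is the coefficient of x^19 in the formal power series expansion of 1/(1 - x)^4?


The negative binomial / multiset identity is
1/(1 - x)^r = sum_{k>=0} C(k + r - 1, r - 1) x^k.
Here r = 4 and k = 19, so the coefficient is
C(19 + 3, 3) = C(22, 3)
= 1540

1540


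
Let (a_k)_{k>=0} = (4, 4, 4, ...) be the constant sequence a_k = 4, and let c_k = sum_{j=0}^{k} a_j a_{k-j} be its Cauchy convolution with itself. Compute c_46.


Since a_j = 4 for all j >= 0, the convolution sum becomes
c_k = sum_{j=0}^{k} 4 * 4 = 16 * (k + 1).
Equivalently, the generating function of (a_k) is 4/(1 - x) and its square is 16/(1 - x)^2 = sum_{k>=0} 16(k + 1) x^k.
For k = 46: 16 * 47 = 752.

752


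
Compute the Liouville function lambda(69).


The Liouville function is lambda(k) = (-1)^Omega(k), where Omega(k) counts the prime factors of k with multiplicity.
Factoring: 69 = 3 * 23, so Omega(69) = 2.
lambda(69) = (-1)^2 = 1.

1


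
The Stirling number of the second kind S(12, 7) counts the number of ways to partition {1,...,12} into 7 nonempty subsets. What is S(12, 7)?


Using the explicit formula S(n,k) = (1/k!) sum_{j=0}^{k} (-1)^(k-j) C(k,j) j^n:
S(12, 7) = 627396
Equivalently, S(n,k) is n! times the coefficient of x^n in the EGF (e^x - 1)^k / k!.

627396


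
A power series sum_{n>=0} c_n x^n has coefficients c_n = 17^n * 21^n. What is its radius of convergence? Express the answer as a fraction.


By the root test (Cauchy-Hadamard), the radius is R = 1 / limsup_n |c_n|^(1/n).
Here |c_n|^(1/n) = (17^n * 21^n)^(1/n) = 17 * 21 = 357 for all n.
So R = 1/357 = 1/357.

1/357


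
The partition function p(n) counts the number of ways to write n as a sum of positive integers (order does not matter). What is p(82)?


Using the generating function prod_{k>=1} 1/(1-x^k), we compute p(82).
By dynamic programming over parts 1 through 82:
p(82) = 20506255

20506255


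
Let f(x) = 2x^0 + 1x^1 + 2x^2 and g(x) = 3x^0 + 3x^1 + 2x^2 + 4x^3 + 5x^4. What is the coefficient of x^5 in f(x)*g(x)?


Cauchy product at x^5:
1*5 + 2*4
= 13

13


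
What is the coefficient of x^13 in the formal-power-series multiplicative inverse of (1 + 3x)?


The inverse is 1/(1 + 3x). Apply the geometric identity 1/(1 - y) = sum_{k>=0} y^k with y = -3x:
1/(1 + 3x) = sum_{k>=0} (-3)^k x^k.
So the coefficient of x^13 is (-3)^13 = -1594323.

-1594323


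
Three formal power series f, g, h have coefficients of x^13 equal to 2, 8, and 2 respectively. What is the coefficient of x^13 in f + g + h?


Series addition is componentwise:
2 + 8 + 2
= 12

12


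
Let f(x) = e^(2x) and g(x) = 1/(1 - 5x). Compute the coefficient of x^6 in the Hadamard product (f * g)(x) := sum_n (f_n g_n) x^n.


Expanding: f_k = 2^k/k! (from e^(2x)) and g_k = 5^k (from 1/(1 - 5x)). So the Hadamard coefficient (f * g)_k = 2^k 5^k / k! = (10)^k / k!.
For k = 6: 10^6/6! = 1000000/720 = 12500/9.

12500/9


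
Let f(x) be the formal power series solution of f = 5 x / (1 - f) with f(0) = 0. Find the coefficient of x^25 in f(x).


Apply Lagrange inversion: f = 5 x * phi(f) with phi(t) = 1/(1 - t), so
[x^n] f = 5^n * (1/n) [t^(n-1)] phi(t)^n = 5^n * (1/n) [t^(n-1)] (1 - t)^(-n) = 5^n * (1/n) C(2n - 2, n - 1) = 5^n * C_{n-1}.
For n = 25: C_24 = C(48, 24) / 25 = 32247603683100/25 = 1289904147324.
With the 5^25 = 298023223876953125 factor, the coefficient is 298023223876953125 * 1289904147324 = 384421392477750778198242187500.

384421392477750778198242187500


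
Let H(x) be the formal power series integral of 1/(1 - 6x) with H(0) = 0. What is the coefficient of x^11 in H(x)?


1/(1 - 6x) = sum_{k>=0} 6^k x^k. Integrating termwise with H(0) = 0:
H(x) = sum_{k>=0} 6^k x^(k+1) / (k+1) = sum_{m>=1} 6^(m-1) x^m / m.
For m = 11: 6^10/11 = 60466176/11 = 60466176/11.

60466176/11


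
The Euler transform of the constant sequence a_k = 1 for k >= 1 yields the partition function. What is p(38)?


The Euler transform converts the sequence a_k = 1 into the number of integer partitions.
Using the recurrence or dynamic programming:
p(38) = 26015

26015


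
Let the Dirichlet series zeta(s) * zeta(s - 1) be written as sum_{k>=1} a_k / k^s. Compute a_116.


Convolution gives a_k = sum_{d | k} d * 1 = sum_{d | k} d = sigma(k), the sum of positive divisors of k.
For k = 116, the divisors are 1, 2, 4, 29, 58, 116, so
sigma(116) = 1 + 2 + 4 + 29 + 58 + 116 = 210.

210


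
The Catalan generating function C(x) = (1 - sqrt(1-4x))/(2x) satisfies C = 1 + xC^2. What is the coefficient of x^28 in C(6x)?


Substituting x -> 6x scales the n-th coefficient by 6^n, so [x^28] C(6x) = 6^28 * C_28.
C_28 = C(2*28, 28)/(29) = 7648690600760440/29 = 263747951750360.
So 6^28 * 263747951750360 = 6140942214464815497216 * 263747951750360 = 1619660930882415049029585160906997760.

1619660930882415049029585160906997760


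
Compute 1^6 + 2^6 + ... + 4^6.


This power sum has a closed form given by Faulhaber's formula
sum_{k=1}^{m} k^p = (1 / (p + 1)) * sum_{j=0}^{p} C(p + 1, j) B_j m^(p + 1 - j),
but for small m direct computation is fastest:
1 + 64 + 729 + 4096 = 4890.

4890


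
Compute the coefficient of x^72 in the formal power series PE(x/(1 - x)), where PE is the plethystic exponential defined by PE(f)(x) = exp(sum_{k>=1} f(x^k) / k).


For f(x) = x/(1 - x) we have
sum_{k>=1} f(x^k) / k = sum_{k>=1} (1/k) * x^k / (1 - x^k) = sum_{k, m >= 1} x^(k m) / k,
which after exponentiating simplifies to
PE(x/(1 - x)) = prod_{k>=1} 1 / (1 - x^k).
This is the generating function for the partition function p(n), so the coefficient of x^72 is p(72).
Computing p(72) by dynamic programming over parts 1, 2, ..., 72: p(72) = 5392783.

5392783


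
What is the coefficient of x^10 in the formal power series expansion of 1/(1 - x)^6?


The expansion 1/(1 - x)^r = sum_{k>=0} C(k + r - 1, r - 1) x^k follows from the multiset / negative-binomial theorem (or from repeated differentiation of the geometric series).
For r = 6 and k = 10:
C(15, 5) = 1307674368000 / (120 * 3628800) = 3003.

3003


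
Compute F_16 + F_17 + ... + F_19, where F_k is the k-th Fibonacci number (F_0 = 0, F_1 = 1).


Use the identity sum_{k=0}^{N} F_k = F_{N+2} - 1 (which follows from F_{k+2} - F_{k+1} = F_k). Then
sum_{k=16}^{19} F_k = (F_{21} - 1) - (F_{17} - 1) = F_{21} - F_{17}.
Computing: F_{21} = 10946, F_{17} = 1597, so
Sum = 10946 - 1597 = 9349.

9349


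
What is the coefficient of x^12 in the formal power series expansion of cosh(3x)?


The Maclaurin series is cosh(t) = sum_{m>=0} t^(2m) / (2m)!, so substituting t = 3x, only even powers of x are nonzero, with coefficient of x^(2m) equal to 3^(2m) / (2m)!.
For x^12 the coefficient is 3^12/12! = 531441/479001600 = 2187/1971200.

2187/1971200


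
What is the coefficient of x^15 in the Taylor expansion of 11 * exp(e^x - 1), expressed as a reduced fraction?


exp(e^x - 1) = sum_{k>=0} Bell_k x^k / k!, where Bell_k is the k-th Bell number.
So the coefficient of x^15 is 11 * Bell_15 / 15!.
Computing: Bell_15 = 1382958545 and 15! = 1307674368000, giving
11 * 1382958545/1307674368000 = 276591709/23775897600.

276591709/23775897600


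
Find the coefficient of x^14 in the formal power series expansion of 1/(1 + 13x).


Write 1/(1 + c x) = 1/(1 - (-c) x) and apply the geometric-series identity
1/(1 - y) = sum_{k>=0} y^k to get 1/(1 + c x) = sum_{k>=0} (-c)^k x^k.
So the coefficient of x^k is (-c)^k = (-1)^k * c^k.
Here c = 13 and k = 14:
(-13)^14 = 1 * 3937376385699289 = 3937376385699289

3937376385699289


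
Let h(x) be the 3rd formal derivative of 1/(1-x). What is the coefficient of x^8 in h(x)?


Differentiating 3 times: d^3/dx^3 [1/(1-x)] = 3!/(1-x)^4.
The expansion 1/(1-x)^4 = sum_{k>=0} C(k+3, 3) x^k, so the coefficient of x^n in 3!/(1-x)^4 is 3! * C(n+3, 3).
For n = 8: 6 * C(11, 3) = 6 * 165 = 990

990


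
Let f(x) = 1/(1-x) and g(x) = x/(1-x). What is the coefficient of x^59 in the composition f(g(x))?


First simplify the composition: f(g(x)) = 1/(1 - x/(1-x)) = (1-x)/((1-x) - x) = (1-x)/(1-2x).
Now extract the coefficient. Write (1-x)/(1-2x) = 1/(1-2x) - x/(1-2x).
The coefficient of x^n in 1/(1-2x) is 2^n, and in x/(1-2x) is 2^(n-1) (for n >= 1).
So the coefficient of x^59 is 2^59 - 2^58 = 576460752303423488 - 288230376151711744 = 288230376151711744.

288230376151711744


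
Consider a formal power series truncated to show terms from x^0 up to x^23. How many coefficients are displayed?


From x^0 to x^23 inclusive, the count is 23 - 0 + 1 = 24.

24


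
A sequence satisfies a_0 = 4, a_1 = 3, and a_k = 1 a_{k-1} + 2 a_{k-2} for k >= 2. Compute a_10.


The characteristic equation is t^2 - 1 t - 2 = 0, with roots r_1 = 2 and r_2 = -1 (so c_1 = r_1 + r_2, c_2 = -r_1 r_2 as required).
One can use the closed form a_n = A r_1^n + B r_2^n, but direct iteration is more reliable:
a_0 = 4, a_1 = 3, a_2 = 11, a_3 = 17, a_4 = 39, a_5 = 73, a_6 = 151, a_7 = 297, a_8 = 599, a_9 = 1193, a_10 = 2391.
So a_10 = 2391.

2391


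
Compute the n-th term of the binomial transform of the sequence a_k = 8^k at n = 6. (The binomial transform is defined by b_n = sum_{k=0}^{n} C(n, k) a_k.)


With a_k = 8^k, b_n = sum_{k=0}^{n} C(n, k) 8^k = (1 + 8)^n by the binomial theorem.
For n = 6: (1 + 8)^6 = 9^6 = 531441.

531441


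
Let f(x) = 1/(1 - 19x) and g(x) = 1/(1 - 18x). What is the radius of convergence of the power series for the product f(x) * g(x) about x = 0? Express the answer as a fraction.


The radius of 1/(1 - 19x) is 1/19 (nearest singularity at x = 1/19), and the radius of 1/(1 - 18x) is 1/18.
The product f(x)*g(x) = 1/((1 - 19x)(1 - 18x)) has singularities at both 1/19 and 1/18, so its radius of convergence is the distance to the nearest one:
min(1/19, 1/18) = 1/19.

1/19


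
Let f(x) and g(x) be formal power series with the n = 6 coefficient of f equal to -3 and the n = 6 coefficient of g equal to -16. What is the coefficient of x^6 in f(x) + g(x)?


Addition of formal power series is termwise.
The coefficient of x^6 in f + g = -3 + -16
= -19

-19


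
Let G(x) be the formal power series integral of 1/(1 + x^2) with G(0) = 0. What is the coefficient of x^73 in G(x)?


1/(1 + x^2) = sum_{j>=0} (-1)^j x^(2j). Integrating termwise with G(0) = 0:
G(x) = sum_{j>=0} (-1)^j x^(2j+1) / (2j+1) = arctan(x).
Only odd powers are nonzero. For x^73 write 73 = 2*36 + 1, giving
(-1)^36 / 73 = 1/73 = 1/73.

1/73


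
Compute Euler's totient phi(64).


phi(n) counts integers in [1, n] coprime to n. Using the multiplicative formula phi(n) = n * prod_{p | n} (1 - 1/p):
64 = 2^6, so
phi(64) = 64 * (1 - 1/2) = 32.

32


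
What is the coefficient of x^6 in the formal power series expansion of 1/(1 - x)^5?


The negative binomial / multiset identity is
1/(1 - x)^r = sum_{k>=0} C(k + r - 1, r - 1) x^k.
Here r = 5 and k = 6, so the coefficient is
C(6 + 4, 4) = C(10, 4)
= 210

210


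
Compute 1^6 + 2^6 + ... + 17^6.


This power sum has a closed form given by Faulhaber's formula
sum_{k=1}^{m} k^p = (1 / (p + 1)) * sum_{j=0}^{p} C(p + 1, j) B_j m^(p + 1 - j),
but for small m direct computation is fastest:
1 + 64 + 729 + 4096 + 15625 + 46656 + 117649 + 262144 + 531441 + 1000000 + 1771561 + 2985984 + 4826809 + 7529536 + 11390625 + 16777216 + 24137569 = 71397705.

71397705


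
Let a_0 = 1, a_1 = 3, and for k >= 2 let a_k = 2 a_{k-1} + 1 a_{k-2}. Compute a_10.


Iterating the recurrence forward:
a_0 = 1
a_1 = 3
a_2 = 2*3 + 1*1 = 7
a_3 = 2*7 + 1*3 = 17
a_4 = 2*17 + 1*7 = 41
a_5 = 2*41 + 1*17 = 99
a_6 = 2*99 + 1*41 = 239
a_7 = 2*239 + 1*99 = 577
a_8 = 2*577 + 1*239 = 1393
a_9 = 2*1393 + 1*577 = 3363
a_10 = 2*3363 + 1*1393 = 8119
So a_10 = 8119.

8119


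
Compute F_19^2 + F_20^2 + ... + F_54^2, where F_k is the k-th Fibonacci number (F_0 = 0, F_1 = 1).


There is a standard identity sum_{k=0}^{N} F_k^2 = F_N * F_{N+1} (proved inductively from the telescoping relation F_k^2 = F_k F_{k+1} - F_{k-1} F_k). Then
sum_{k=19}^{54} F_k^2 = F_54 F_55 - F_18 F_19.
Computing: F_54 = 86267571272, F_55 = 139583862445, F_18 = 2584, F_19 = 4181.
Sum = 86267571272 * 139583862445 - 2584 * 4181 = 12041560801895070876336.

12041560801895070876336


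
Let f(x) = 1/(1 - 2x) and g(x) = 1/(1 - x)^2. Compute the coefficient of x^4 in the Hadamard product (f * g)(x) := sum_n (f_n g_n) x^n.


f has coefficients f_k = 2^k. For g = 1/(1 - x)^2 the coefficient is g_k = C(k + 1, 1) = k + 1. The Hadamard coefficient is (f * g)_k = 2^k * (k + 1).
For k = 4: 2^4 * 5 = 16 * 5 = 80.

80


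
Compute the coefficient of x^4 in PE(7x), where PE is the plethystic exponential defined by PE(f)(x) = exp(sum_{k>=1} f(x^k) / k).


With f(x) = 7x, the exponent is sum_{k>=1} 7 x^k / k = 7 * (-ln(1 - x)). Exponentiating:
PE(7x) = exp(-7 ln(1 - x)) = 1/(1 - x)^7.
By the negative binomial expansion, [x^n] 1/(1 - x)^7 = C(n + 6, 6).
For n = 4: C(10, 6) = 210.

210


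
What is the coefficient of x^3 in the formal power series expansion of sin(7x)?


The Maclaurin series is sin(t) = sum_{k>=0} (-1)^k t^(2k+1) / (2k+1)!, so substituting t = 7x, only odd powers of x are nonzero, with coefficient of x^(2k+1) equal to (-1)^k 7^(2k+1) / (2k+1)!.
Write 3 = 2*1 + 1, giving the coefficient (-1)^1 * 7^3 / 3! = -343/6 = -343/6.

-343/6


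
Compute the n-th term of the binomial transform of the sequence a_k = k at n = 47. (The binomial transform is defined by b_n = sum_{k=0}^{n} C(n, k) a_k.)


With a_k = k, b_n = sum_{k=0}^{n} C(n, k) k. Using k * C(n, k) = n * C(n-1, k-1) gives b_n = n * sum_{k>=1} C(n-1, k-1) = n * 2^(n-1).
For n = 47: 47 * 2^46 = 47 * 70368744177664 = 3307330976350208.

3307330976350208


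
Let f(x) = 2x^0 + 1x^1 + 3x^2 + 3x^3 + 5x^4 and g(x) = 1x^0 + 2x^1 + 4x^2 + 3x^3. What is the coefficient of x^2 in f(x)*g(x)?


Cauchy product at x^2:
2*4 + 1*2 + 3*1
= 13

13


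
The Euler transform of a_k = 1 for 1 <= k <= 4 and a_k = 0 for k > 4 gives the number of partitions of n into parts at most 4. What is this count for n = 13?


Partitions of 13 into parts at most 4:
Using generating function (1-x)^(-1)(1-x^2)^(-1)...(1-x^4)^(-1),
the coefficient of x^13 = 39

39


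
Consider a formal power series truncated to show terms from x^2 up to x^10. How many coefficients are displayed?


From x^2 to x^10 inclusive, the count is 10 - 2 + 1 = 9.

9


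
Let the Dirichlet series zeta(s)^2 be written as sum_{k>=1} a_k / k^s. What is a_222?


The Dirichlet convolution of the constant function 1 with itself gives (1 * 1)(k) = sum_{d | k} 1 = d(k), the number of positive divisors of k.
Since zeta(s) = sum_{k>=1} 1/k^s, we have zeta(s)^2 = sum_{k>=1} d(k)/k^s, so a_k = d(k).
For k = 222: the divisors are 1, 2, 3, 6, 37, 74, 111, 222.
Count = 8.

8


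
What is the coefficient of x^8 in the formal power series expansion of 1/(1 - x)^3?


The expansion 1/(1 - x)^r = sum_{k>=0} C(k + r - 1, r - 1) x^k follows from the multiset / negative-binomial theorem (or from repeated differentiation of the geometric series).
For r = 3 and k = 8:
C(10, 2) = 3628800 / (2 * 40320) = 45.

45


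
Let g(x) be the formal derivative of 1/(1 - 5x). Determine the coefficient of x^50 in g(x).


Differentiate termwise: d/dx sum_{k>=0} 5^k x^k = sum_{k>=1} k 5^k x^(k-1) = sum_{j>=0} (j+1) 5^(j+1) x^j.
Equivalently, d/dx [1/(1 - 5x)] = 5/(1 - 5x)^2.
For j = 50: 51 * 5^51 = 51 * 444089209850062616169452667236328125 = 22648549702353193424642086029052734375.

22648549702353193424642086029052734375


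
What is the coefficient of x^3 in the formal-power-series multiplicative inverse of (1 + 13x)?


The inverse is 1/(1 + 13x). Apply the geometric identity 1/(1 - y) = sum_{k>=0} y^k with y = -13x:
1/(1 + 13x) = sum_{k>=0} (-13)^k x^k.
So the coefficient of x^3 is (-13)^3 = -2197.

-2197


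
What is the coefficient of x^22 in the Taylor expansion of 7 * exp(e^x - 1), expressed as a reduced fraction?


exp(e^x - 1) = sum_{k>=0} Bell_k x^k / k!, where Bell_k is the k-th Bell number.
So the coefficient of x^22 is 7 * Bell_22 / 22!.
Computing: Bell_22 = 4506715738447323 and 22! = 1124000727777607680000, giving
7 * 4506715738447323/1124000727777607680000 = 88366975263673/3148461422346240000.

88366975263673/3148461422346240000


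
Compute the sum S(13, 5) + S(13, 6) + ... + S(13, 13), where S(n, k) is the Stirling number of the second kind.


By definition, S(n, k) counts partitions of an n-set into exactly k nonempty blocks.
Computing row n = 13 for k = 5..13:
S(13, k): 7508501, 9321312, 5715424, 1899612, 359502, 39325, 2431, 78, 1
Sum = 24846186.

24846186


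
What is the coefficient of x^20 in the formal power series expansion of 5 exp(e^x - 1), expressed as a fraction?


exp(e^x - 1) is the exponential generating function for the Bell numbers Bell_k: exp(e^x - 1) = sum_{k>=0} Bell_k x^k / k!.
So the coefficient of x^20 in 5 exp(e^x - 1) is 5 Bell_20 / 20!.
Computing: Bell_20 = 51724158235372 and 20! = 2432902008176640000, giving
5 * 51724158235372/2432902008176640000 = 263898766507/2482553069568000.

263898766507/2482553069568000


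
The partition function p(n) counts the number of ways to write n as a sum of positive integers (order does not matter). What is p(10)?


Using the generating function prod_{k>=1} 1/(1-x^k), we compute p(10).
By dynamic programming over parts 1 through 10:
p(10) = 42

42


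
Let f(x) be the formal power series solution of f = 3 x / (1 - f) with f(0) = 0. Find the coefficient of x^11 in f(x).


Apply Lagrange inversion: f = 3 x * phi(f) with phi(t) = 1/(1 - t), so
[x^n] f = 3^n * (1/n) [t^(n-1)] phi(t)^n = 3^n * (1/n) [t^(n-1)] (1 - t)^(-n) = 3^n * (1/n) C(2n - 2, n - 1) = 3^n * C_{n-1}.
For n = 11: C_10 = C(20, 10) / 11 = 184756/11 = 16796.
With the 3^11 = 177147 factor, the coefficient is 177147 * 16796 = 2975361012.

2975361012


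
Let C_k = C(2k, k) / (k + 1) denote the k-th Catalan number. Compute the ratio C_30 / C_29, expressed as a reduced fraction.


Using C_k = (2k)! / (k! (k+1)!), the ratio C_{k+1}/C_k simplifies to
C_{k+1}/C_k = [(2k+2)! / ((k+1)! (k+2)!)] * [k! (k+1)! / (2k)!]
 = (2k+2)(2k+1) / ((k+1)(k+2)) = 2(2k+1) / (k+2).
For k = 29: 2(2*29 + 1) / (29 + 2) = 118/31 = 118/31.

118/31


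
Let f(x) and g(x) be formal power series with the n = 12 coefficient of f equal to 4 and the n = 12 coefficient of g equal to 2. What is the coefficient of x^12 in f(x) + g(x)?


Addition of formal power series is termwise.
The coefficient of x^12 in f + g = 4 + 2
= 6

6


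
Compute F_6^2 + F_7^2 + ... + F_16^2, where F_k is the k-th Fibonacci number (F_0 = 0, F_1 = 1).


There is a standard identity sum_{k=0}^{N} F_k^2 = F_N * F_{N+1} (proved inductively from the telescoping relation F_k^2 = F_k F_{k+1} - F_{k-1} F_k). Then
sum_{k=6}^{16} F_k^2 = F_16 F_17 - F_5 F_6.
Computing: F_16 = 987, F_17 = 1597, F_5 = 5, F_6 = 8.
Sum = 987 * 1597 - 5 * 8 = 1576199.

1576199


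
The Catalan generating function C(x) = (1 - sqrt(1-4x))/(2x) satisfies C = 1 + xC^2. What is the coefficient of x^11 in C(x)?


Substituting x -> x scales the n-th coefficient by 1, so [x^11] C(x) = C_11.
C_11 = C(2*11, 11)/(12) = 705432/12 = 58786.
= 58786.

58786


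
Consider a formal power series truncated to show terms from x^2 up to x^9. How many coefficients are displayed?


From x^2 to x^9 inclusive, the count is 9 - 2 + 1 = 8.

8


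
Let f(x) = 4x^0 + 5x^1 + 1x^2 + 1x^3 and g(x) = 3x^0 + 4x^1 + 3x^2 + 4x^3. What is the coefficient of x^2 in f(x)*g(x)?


Cauchy product at x^2:
4*3 + 5*4 + 1*3
= 35

35


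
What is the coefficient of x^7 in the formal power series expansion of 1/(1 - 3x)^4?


The general identity 1/(1 - c x)^r = sum_{k>=0} c^k C(k + r - 1, r - 1) x^k follows by substituting y = c x into 1/(1 - y)^r = sum_{k>=0} C(k + r - 1, r - 1) y^k.
For c = 3, r = 4, k = 7:
3^7 * C(10, 3) = 2187 * 120 = 262440.

262440


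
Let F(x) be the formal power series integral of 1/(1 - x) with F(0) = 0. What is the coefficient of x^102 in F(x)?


1/(1 - x) = sum_{k>=0} x^k. Integrating termwise and using F(0) = 0 gives
F(x) = sum_{k>=0} x^(k+1) / (k+1) = sum_{m>=1} x^m / m = -ln(1 - x).
So the coefficient of x^102 is 1/102 = 1/102.

1/102


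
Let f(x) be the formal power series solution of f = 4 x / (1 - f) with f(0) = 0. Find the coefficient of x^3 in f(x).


Apply Lagrange inversion: f = 4 x * phi(f) with phi(t) = 1/(1 - t), so
[x^n] f = 4^n * (1/n) [t^(n-1)] phi(t)^n = 4^n * (1/n) [t^(n-1)] (1 - t)^(-n) = 4^n * (1/n) C(2n - 2, n - 1) = 4^n * C_{n-1}.
For n = 3: C_2 = C(4, 2) / 3 = 6/3 = 2.
With the 4^3 = 64 factor, the coefficient is 64 * 2 = 128.

128


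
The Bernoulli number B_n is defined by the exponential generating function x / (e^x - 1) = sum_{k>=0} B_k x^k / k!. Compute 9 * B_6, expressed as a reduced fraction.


Bernoulli numbers can also be computed recursively via B_0 = 1 and sum_{j=0}^{m} C(m+1, j) B_j = 0 for m >= 1. Odd-index Bernoulli numbers vanish for k >= 3.
Computing B_6 = 1/42, so 9 * B_6 = 9 * 1/42 = 3/14.

3/14


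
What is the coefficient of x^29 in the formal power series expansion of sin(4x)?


The Maclaurin series is sin(t) = sum_{k>=0} (-1)^k t^(2k+1) / (2k+1)!, so substituting t = 4x, only odd powers of x are nonzero, with coefficient of x^(2k+1) equal to (-1)^k 4^(2k+1) / (2k+1)!.
Write 29 = 2*14 + 1, giving the coefficient (-1)^14 * 4^29 / 29! = 288230376151711744/8841761993739701954543616000000 = 8589934592/263505041412702261046875.

8589934592/263505041412702261046875


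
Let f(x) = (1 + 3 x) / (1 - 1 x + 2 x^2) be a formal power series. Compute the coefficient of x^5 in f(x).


Write f(x) = sum_{k>=0} a_k x^k. Multiplying both sides by 1 - 1 x + 2 x^2 gives
(1 - 1 x + 2 x^2) sum_{k>=0} a_k x^k = 1 + 3 x.
Matching coefficients:
 x^0: a_0 = 1
 x^1: a_1 - 1 a_0 = 3  =>  a_1 = 1*1 + 3 = 4
 x^k (k >= 2): a_k = 1 a_{k-1} - 2 a_{k-2}.
Iterating: a_2 = 2, a_3 = -6, a_4 = -10, a_5 = 2.
So the coefficient of x^5 is 2.

2
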